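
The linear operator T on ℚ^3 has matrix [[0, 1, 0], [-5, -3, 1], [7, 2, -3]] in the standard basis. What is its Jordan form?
The characteristic polynomial is det(xI - A) = (x + 2)^3, so the eigenvalues are -2 (algebraic multiplicity 3).

For λ = -2: rank(A + 2I) = 2, rank((A + 2I)^2) = 1, rank((A + 2I)^3) = 0. The eigenspace has dimension 3 - 2 = 1, so there is 1 Jordan block; the rank sequence gives block sizes [3].

Assembling the blocks gives the Jordan form J above.

J = [[-2, 1, 0], [0, -2, 1], [0, 0, -2]]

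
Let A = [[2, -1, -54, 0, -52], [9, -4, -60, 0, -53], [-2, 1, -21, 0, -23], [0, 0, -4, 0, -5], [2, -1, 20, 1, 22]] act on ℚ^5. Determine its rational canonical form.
The invariant factors of A (the non-unit diagonal entries of the Smith normal form of xI - A over ℚ[x]) are (x + 3)(x^2 - x + 5)^2, each dividing the next. The characteristic polynomial is their product, (x + 3)(x^2 - x + 5)^2.

The rational canonical form is the block-diagonal matrix of companion matrices C(f_i):
R = [[0, 0, 0, 0, -75], [1, 0, 0, 0, 5], [0, 1, 0, 0, -23], [0, 0, 1, 0, -5], [0, 0, 0, 1, -1]].

Note the characteristic polynomial does not split into linear factors over ℚ, so A has no Jordan form over ℚ; the rational canonical form exists over any field.

R = [[0, 0, 0, 0, -75], [1, 0, 0, 0, 5], [0, 1, 0, 0, -23], [0, 0, 1, 0, -5], [0, 0, 0, 1, -1]]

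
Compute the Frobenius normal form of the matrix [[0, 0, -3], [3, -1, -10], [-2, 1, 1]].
R = [[0, 0, -3], [1, 0, -3], [0, 1, 0]]

The invariant factors of A (the non-unit diagonal entries of the Smith normal form of xI - A over ℚ[x]) are x^3 + 3x + 3, each dividing the next. The characteristic polynomial is their product, x^3 + 3x + 3.

The rational canonical form is the block-diagonal matrix of companion matrices C(f_i):
R = [[0, 0, -3], [1, 0, -3], [0, 1, 0]].

Note the characteristic polynomial does not split into linear factors over ℚ, so A has no Jordan form over ℚ; the rational canonical form exists over any field.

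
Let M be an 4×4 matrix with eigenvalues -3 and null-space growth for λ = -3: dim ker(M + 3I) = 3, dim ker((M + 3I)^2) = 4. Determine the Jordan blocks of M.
λ = -3: successive nullity increments [3, 1] count blocks of size ≥ k; block sizes are [2, 1, 1].

Jordan blocks: (-3, 2), (-3, 1), (-3, 1)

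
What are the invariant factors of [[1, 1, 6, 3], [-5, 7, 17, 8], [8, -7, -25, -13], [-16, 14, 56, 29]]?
The Jordan structure of A has elementary divisors (x - 3)^3, (x - 3). Arranging the block sizes at each eigenvalue in decreasing order and taking row products gives the invariant factors.

Invariant factors (smallest first, each dividing the next): x - 3, (x - 3)^3.

Check: the last factor (x - 3)^3 is the minimal polynomial, and the product (x - 3)^4 is the characteristic polynomial.

x - 3, (x - 3)^3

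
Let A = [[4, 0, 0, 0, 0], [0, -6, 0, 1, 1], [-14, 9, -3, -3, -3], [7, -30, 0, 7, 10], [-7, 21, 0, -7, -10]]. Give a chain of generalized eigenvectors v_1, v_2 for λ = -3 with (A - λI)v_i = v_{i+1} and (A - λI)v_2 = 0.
v_1 = [[0, 4, -7, 23, -12]]^T, v_2 = [[0, -1, 3, -10, 7]]^T

We seek v_1 ∈ ker((A + 3I)^2) \ ker(A + 3I), then set v_{i+1} = (A + 3I) v_i.

One such chain is v_1 = [[0, 4, -7, 23, -12]]^T, v_2 = [[0, -1, 3, -10, 7]]^T. Check: (A + 3I) v_2 = [[0, 0, 0, 0, 0]]^T = 0.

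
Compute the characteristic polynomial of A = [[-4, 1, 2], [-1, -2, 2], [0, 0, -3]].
xI - A = [[x + 4, -1, -2], [1, x + 2, -2], [0, 0, x + 3]].

Expanding det(xI - A) along the first row:
det(xI - A) = + (x + 4)·det([[x + 2, -2], [0, x + 3]]) - (-1)·det([[1, -2], [0, x + 3]]) + (-2)·det([[1, x + 2], [0, 0]]).

Evaluating gives χ_A(x) = x^3 + 9x^2 + 27x + 27 = (x + 3)^3.

χ_A(x) = (x + 3)^3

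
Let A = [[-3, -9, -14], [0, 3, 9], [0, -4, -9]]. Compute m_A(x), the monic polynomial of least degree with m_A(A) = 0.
The characteristic polynomial factors as (x + 3)^3. The minimal polynomial is ∏(x - λ)^{k_λ} where k_λ is the size of the largest Jordan block at λ.

For λ = -3: rank(A + 3I) = 2, and the largest Jordan block has size 3 (the smallest k with rank((A + 3I)^k) = rank((A + 3I)^(k+1))).

So m_A(x) = (x + 3)^3.

m_A(x) = (x + 3)^3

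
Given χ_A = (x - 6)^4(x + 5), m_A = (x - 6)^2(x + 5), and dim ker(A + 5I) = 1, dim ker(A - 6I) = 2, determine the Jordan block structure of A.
λ = -5: algebraic multiplicity 1 (exponent in χ_A), largest block size 1 (exponent in m_A), 1 block (geometric multiplicity). This forces block sizes [1].
λ = 6: algebraic multiplicity 4 (exponent in χ_A), largest block size 2 (exponent in m_A), 2 blocks (geometric multiplicity). These force block sizes [2, 2].

Jordan blocks: (-5, 1), (6, 2), (6, 2)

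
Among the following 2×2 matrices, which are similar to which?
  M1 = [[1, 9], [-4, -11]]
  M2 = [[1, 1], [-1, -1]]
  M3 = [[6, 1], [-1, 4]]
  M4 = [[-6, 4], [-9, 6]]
Characteristic polynomials: χ_{M1} = (x + 5)^2, χ_{M2} = x^2, χ_{M3} = (x - 5)^2, χ_{M4} = x^2.

{M1}: invariant factors (x + 5)^2.

{M2, M4}: invariant factors x^2.

{M3}: invariant factors (x - 5)^2.

Matrices are similar if and only if their invariant-factor lists agree; the partition into similarity classes is {M1}, {M2, M4}, {M3}.

3 classes: {M1}, {M2, M4}, {M3}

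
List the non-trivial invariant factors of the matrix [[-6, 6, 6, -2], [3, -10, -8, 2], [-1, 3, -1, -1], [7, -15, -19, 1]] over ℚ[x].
x + 4, (x + 4)^3

The Jordan structure of A has elementary divisors (x + 4)^3, (x + 4). Arranging the block sizes at each eigenvalue in decreasing order and taking row products gives the invariant factors.

Invariant factors (smallest first, each dividing the next): x + 4, (x + 4)^3.

Check: the last factor (x + 4)^3 is the minimal polynomial, and the product (x + 4)^4 is the characteristic polynomial.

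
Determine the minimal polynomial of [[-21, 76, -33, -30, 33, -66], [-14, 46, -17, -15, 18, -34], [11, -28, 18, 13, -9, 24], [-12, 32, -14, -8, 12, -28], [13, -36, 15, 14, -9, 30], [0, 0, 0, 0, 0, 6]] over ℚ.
The characteristic polynomial factors as (x - 6)^5(x - 2). The minimal polynomial is ∏(x - λ)^{k_λ} where k_λ is the size of the largest Jordan block at λ.

For λ = 2: rank(A - 2I) = 5, and the largest Jordan block has size 1 (the smallest k with rank((A - 2I)^k) = rank((A - 2I)^(k+1))).
For λ = 6: rank(A - 6I) = 3, and the largest Jordan block has size 3 (the smallest k with rank((A - 6I)^k) = rank((A - 6I)^(k+1))).

So m_A(x) = (x - 6)^3(x - 2).

m_A(x) = (x - 6)^3(x - 2)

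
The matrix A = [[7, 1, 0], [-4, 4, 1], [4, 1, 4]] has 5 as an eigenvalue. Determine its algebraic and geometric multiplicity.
algebraic multiplicity 3, geometric multiplicity 1

The characteristic polynomial is (x - 5)^3, so the factor x - 5 appears with exponent 3: the algebraic multiplicity is 3.

rank(A - 5I) = 2, so the eigenspace has dimension 3 - 2 = 1: the geometric multiplicity is 1.

Since 1 < 3, A is not diagonalizable.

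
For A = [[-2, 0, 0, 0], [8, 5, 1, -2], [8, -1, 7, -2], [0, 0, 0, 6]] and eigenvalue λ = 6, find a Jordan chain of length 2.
We seek v_1 ∈ ker((A - 6I)^2) \ ker(A - 6I), then set v_{i+1} = (A - 6I) v_i.

One such chain is v_1 = [[0, 4, 3, -1]]^T, v_2 = [[0, 1, 1, 0]]^T. Check: (A - 6I) v_2 = [[0, 0, 0, 0]]^T = 0.

v_1 = [[0, 4, 3, -1]]^T, v_2 = [[0, 1, 1, 0]]^T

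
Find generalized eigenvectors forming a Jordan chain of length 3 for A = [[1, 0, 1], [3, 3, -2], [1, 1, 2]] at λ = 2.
v_1 = [[0, 1, 0]]^T, v_2 = [[0, 1, 1]]^T, v_3 = [[1, -1, 1]]^T

We seek v_1 ∈ ker((A - 2I)^3) \ ker((A - 2I)^2), then set v_{i+1} = (A - 2I) v_i.

One such chain is v_1 = [[0, 1, 0]]^T, v_2 = [[0, 1, 1]]^T, v_3 = [[1, -1, 1]]^T. Check: (A - 2I) v_3 = [[0, 0, 0]]^T = 0.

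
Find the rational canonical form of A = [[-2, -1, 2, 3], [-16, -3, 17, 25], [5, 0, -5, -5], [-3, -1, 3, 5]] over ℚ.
R = [[0, 0, 0, 5], [1, 0, 0, -19], [0, 1, 0, -4], [0, 0, 1, -5]]

The invariant factors of A (the non-unit diagonal entries of the Smith normal form of xI - A over ℚ[x]) are (x + 5)(x^3 + 4x - 1), each dividing the next. The characteristic polynomial is their product, (x + 5)(x^3 + 4x - 1).

The rational canonical form is the block-diagonal matrix of companion matrices C(f_i):
R = [[0, 0, 0, 5], [1, 0, 0, -19], [0, 1, 0, -4], [0, 0, 1, -5]].

Note the characteristic polynomial does not split into linear factors over ℚ, so A has no Jordan form over ℚ; the rational canonical form exists over any field.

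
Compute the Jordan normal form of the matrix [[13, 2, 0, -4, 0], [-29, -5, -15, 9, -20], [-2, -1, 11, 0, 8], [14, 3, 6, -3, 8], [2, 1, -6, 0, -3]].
The characteristic polynomial is det(xI - A) = (x - 5)^2(x - 1)^3, so the eigenvalues are 1 (algebraic multiplicity 3), 5 (algebraic multiplicity 2).

For λ = 1: rank(A - I) = 4, rank((A - I)^2) = 3, rank((A - I)^3) = 2. The eigenspace has dimension 5 - 4 = 1, so there is 1 Jordan block; the rank sequence gives block sizes [3].

For λ = 5: rank(A - 5I) = 3. The eigenspace has dimension 5 - 3 = 2, so there are 2 Jordan blocks; the rank sequence gives block sizes [1, 1].

Assembling the blocks gives the Jordan form J above.

J = [[1, 1, 0, 0, 0], [0, 1, 1, 0, 0], [0, 0, 1, 0, 0], [0, 0, 0, 5, 0], [0, 0, 0, 0, 5]]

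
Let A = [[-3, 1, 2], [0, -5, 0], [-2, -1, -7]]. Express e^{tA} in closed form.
A has Jordan form J = [[-5, 1, 0], [0, -5, 0], [0, 0, -5]] with A = PJP^{-1}, so e^{tA} = P e^{tJ} P^{-1}.

For a Jordan block J_k(λ), e^{tJ_k(λ)} = e^{λt} · (I + tN + t^2 N^2/2! + ... + t^{k-1} N^{k-1}/(k-1)!) where N is the nilpotent superdiagonal part.

Assembling the blocks and conjugating back gives the entries of e^{tA} as shown above.

e^{tA} = [[(2*t + 1)*e^{-5*t}, t*e^{-5*t}, 2*t*e^{-5*t}], [0, e^{-5*t}, 0], [-2*t*e^{-5*t}, -t*e^{-5*t}, (1 - 2*t)*e^{-5*t}]]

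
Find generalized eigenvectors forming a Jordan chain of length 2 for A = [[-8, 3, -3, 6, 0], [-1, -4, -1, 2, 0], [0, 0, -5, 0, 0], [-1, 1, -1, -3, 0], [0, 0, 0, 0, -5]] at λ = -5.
v_1 = [[0, 1, 0, 0, 0]]^T, v_2 = [[3, 1, 0, 1, 0]]^T

We seek v_1 ∈ ker((A + 5I)^2) \ ker(A + 5I), then set v_{i+1} = (A + 5I) v_i.

One such chain is v_1 = [[0, 1, 0, 0, 0]]^T, v_2 = [[3, 1, 0, 1, 0]]^T. Check: (A + 5I) v_2 = [[0, 0, 0, 0, 0]]^T = 0.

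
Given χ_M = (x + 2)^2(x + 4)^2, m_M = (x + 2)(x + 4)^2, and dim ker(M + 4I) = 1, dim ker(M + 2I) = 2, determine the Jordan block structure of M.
λ = -4: algebraic multiplicity 2 (exponent in χ_M), largest block size 2 (exponent in m_M), 1 block (geometric multiplicity). This forces block sizes [2].
λ = -2: algebraic multiplicity 2 (exponent in χ_M), largest block size 1 (exponent in m_M), 2 blocks (geometric multiplicity). These force block sizes [1, 1].

Jordan blocks: (-4, 2), (-2, 1), (-2, 1)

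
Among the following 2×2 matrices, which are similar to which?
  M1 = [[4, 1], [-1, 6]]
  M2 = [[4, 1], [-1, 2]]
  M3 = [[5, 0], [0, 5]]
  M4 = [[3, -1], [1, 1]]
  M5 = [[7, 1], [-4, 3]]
4 classes: {M1, M5}, {M2}, {M3}, {M4}

Characteristic polynomials: χ_{M1} = (x - 5)^2, χ_{M2} = (x - 3)^2, χ_{M3} = (x - 5)^2, χ_{M4} = (x - 2)^2, χ_{M5} = (x - 5)^2.

{M1, M5}: invariant factors (x - 5)^2.

{M2}: invariant factors (x - 3)^2.

{M3}: invariant factors x - 5, x - 5.

{M4}: invariant factors (x - 2)^2.

Matrices are similar if and only if their invariant-factor lists agree; the partition into similarity classes is {M1, M5}, {M2}, {M3}, {M4}.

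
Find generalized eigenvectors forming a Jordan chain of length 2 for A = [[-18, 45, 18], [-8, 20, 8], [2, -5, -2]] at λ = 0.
We seek v_1 ∈ ker(A^2) \ ker(A), then set v_{i+1} = A v_i.

One such chain is v_1 = [[6, 3, -1]]^T, v_2 = [[9, 4, -1]]^T. Check: A v_2 = [[0, 0, 0]]^T = 0.

v_1 = [[6, 3, -1]]^T, v_2 = [[9, 4, -1]]^T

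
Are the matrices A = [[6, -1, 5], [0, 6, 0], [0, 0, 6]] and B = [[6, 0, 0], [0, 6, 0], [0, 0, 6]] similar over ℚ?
Both have characteristic polynomial (x - 6)^3, but the minimal polynomial of A is (x - 6)^2 while the minimal polynomial of B is x - 6. The minimal polynomial is a similarity invariant, so A and B are not similar.

No.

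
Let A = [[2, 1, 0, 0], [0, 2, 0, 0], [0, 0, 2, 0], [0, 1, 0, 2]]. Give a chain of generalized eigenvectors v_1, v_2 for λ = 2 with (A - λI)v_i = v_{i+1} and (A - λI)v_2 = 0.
v_1 = [[0, 1, 2, -1]]^T, v_2 = [[1, 0, 0, 1]]^T

We seek v_1 ∈ ker((A - 2I)^2) \ ker(A - 2I), then set v_{i+1} = (A - 2I) v_i.

One such chain is v_1 = [[0, 1, 2, -1]]^T, v_2 = [[1, 0, 0, 1]]^T. Check: (A - 2I) v_2 = [[0, 0, 0, 0]]^T = 0.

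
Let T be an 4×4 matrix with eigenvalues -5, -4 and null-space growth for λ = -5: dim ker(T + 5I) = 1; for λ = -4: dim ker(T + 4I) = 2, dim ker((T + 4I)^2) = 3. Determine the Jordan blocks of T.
Jordan blocks: (-5, 1), (-4, 2), (-4, 1)

λ = -5: successive nullity increments [1] count blocks of size ≥ k; block sizes are [1].
λ = -4: successive nullity increments [2, 1] count blocks of size ≥ k; block sizes are [2, 1].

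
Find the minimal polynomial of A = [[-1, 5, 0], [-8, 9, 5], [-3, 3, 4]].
The characteristic polynomial factors as (x - 4)^3. The minimal polynomial is ∏(x - λ)^{k_λ} where k_λ is the size of the largest Jordan block at λ.

For λ = 4: rank(A - 4I) = 2, and the largest Jordan block has size 3 (the smallest k with rank((A - 4I)^k) = rank((A - 4I)^(k+1))).

So m_A(x) = (x - 4)^3.

m_A(x) = (x - 4)^3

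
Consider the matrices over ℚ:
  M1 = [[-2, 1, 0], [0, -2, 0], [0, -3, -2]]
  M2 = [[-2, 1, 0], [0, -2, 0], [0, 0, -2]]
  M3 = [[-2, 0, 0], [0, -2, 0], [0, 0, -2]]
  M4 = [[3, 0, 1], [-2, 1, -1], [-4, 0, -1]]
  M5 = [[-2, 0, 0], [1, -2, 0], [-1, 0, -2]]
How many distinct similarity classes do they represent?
Characteristic polynomials: χ_{M1} = (x + 2)^3, χ_{M2} = (x + 2)^3, χ_{M3} = (x + 2)^3, χ_{M4} = (x - 1)^3, χ_{M5} = (x + 2)^3.

{M1, M2, M5}: invariant factors x + 2, (x + 2)^2.

{M3}: invariant factors x + 2, x + 2, x + 2.

{M4}: invariant factors x - 1, (x - 1)^2.

Matrices are similar if and only if their invariant-factor lists agree; the partition into similarity classes is {M1, M2, M5}, {M3}, {M4}.

3 classes: {M1, M2, M5}, {M3}, {M4}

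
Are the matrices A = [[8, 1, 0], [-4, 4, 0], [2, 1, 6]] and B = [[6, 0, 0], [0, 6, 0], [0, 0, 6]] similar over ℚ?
Both have characteristic polynomial (x - 6)^3, but the minimal polynomial of A is (x - 6)^2 while the minimal polynomial of B is x - 6. The minimal polynomial is a similarity invariant, so A and B are not similar.

No.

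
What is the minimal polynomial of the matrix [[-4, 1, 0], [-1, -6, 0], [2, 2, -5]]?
The characteristic polynomial factors as (x + 5)^3. The minimal polynomial is ∏(x - λ)^{k_λ} where k_λ is the size of the largest Jordan block at λ.

For λ = -5: rank(A + 5I) = 1, and the largest Jordan block has size 2 (the smallest k with rank((A + 5I)^k) = rank((A + 5I)^(k+1))).

So m_A(x) = (x + 5)^2.

m_A(x) = (x + 5)^2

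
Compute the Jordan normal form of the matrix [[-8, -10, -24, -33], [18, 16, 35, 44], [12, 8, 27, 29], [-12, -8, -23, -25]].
J = [[-2, 0, 0, 0], [0, 4, 1, 0], [0, 0, 4, 1], [0, 0, 0, 4]]

The characteristic polynomial is det(xI - A) = (x - 4)^3(x + 2), so the eigenvalues are -2 (algebraic multiplicity 1), 4 (algebraic multiplicity 3).

For λ = -2: algebraic multiplicity 1 gives one 1×1 block.

For λ = 4: rank(A - 4I) = 3, rank((A - 4I)^2) = 2, rank((A - 4I)^3) = 1. The eigenspace has dimension 4 - 3 = 1, so there is 1 Jordan block; the rank sequence gives block sizes [3].

Assembling the blocks gives the Jordan form J above.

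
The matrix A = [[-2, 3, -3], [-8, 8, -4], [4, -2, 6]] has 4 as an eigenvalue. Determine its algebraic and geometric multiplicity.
The characteristic polynomial is (x - 4)^3, so the factor x - 4 appears with exponent 3: the algebraic multiplicity is 3.

rank(A - 4I) = 1, so the eigenspace has dimension 3 - 1 = 2: the geometric multiplicity is 2.

Since 2 < 3, A is not diagonalizable.

algebraic multiplicity 3, geometric multiplicity 2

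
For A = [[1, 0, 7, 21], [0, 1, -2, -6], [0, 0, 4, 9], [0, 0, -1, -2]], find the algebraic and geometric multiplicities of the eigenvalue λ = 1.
The characteristic polynomial is (x - 1)^4, so the factor x - 1 appears with exponent 4: the algebraic multiplicity is 4.

rank(A - I) = 1, so the eigenspace has dimension 4 - 1 = 3: the geometric multiplicity is 3.

Since 3 < 4, A is not diagonalizable.

algebraic multiplicity 4, geometric multiplicity 3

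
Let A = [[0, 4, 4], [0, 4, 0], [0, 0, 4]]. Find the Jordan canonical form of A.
J = [[0, 0, 0], [0, 4, 0], [0, 0, 4]]

The characteristic polynomial is det(xI - A) = x(x - 4)^2, so the eigenvalues are 0 (algebraic multiplicity 1), 4 (algebraic multiplicity 2).

For λ = 0: algebraic multiplicity 1 gives one 1×1 block.

For λ = 4: rank(A - 4I) = 1. The eigenspace has dimension 3 - 1 = 2, so there are 2 Jordan blocks; the rank sequence gives block sizes [1, 1].

Assembling the blocks gives the Jordan form J above.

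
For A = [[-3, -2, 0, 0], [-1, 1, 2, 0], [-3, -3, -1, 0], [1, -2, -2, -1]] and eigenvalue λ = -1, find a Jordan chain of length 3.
We seek v_1 ∈ ker((A + I)^3) \ ker((A + I)^2), then set v_{i+1} = (A + I) v_i.

One such chain is v_1 = [[1, -1, 2, 1]]^T, v_2 = [[0, 1, 0, -1]]^T, v_3 = [[-2, 2, -3, -2]]^T. Check: (A + I) v_3 = [[0, 0, 0, 0]]^T = 0.

v_1 = [[1, -1, 2, 1]]^T, v_2 = [[0, 1, 0, -1]]^T, v_3 = [[-2, 2, -3, -2]]^T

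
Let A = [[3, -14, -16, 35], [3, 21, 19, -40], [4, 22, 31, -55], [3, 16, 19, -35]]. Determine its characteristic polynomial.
xI - A = [[x - 3, 14, 16, -35], [-3, x - 21, -19, 40], [-4, -22, x - 31, 55], [-3, -16, -19, x + 35]].

Expanding det(xI - A) along the first row:
det(xI - A) = + (x - 3)·det([[x - 21, -19, 40], [-22, x - 31, 55], [-16, -19, x + 35]]) - (14)·det([[-3, -19, 40], [-4, x - 31, 55], [-3, -19, x + 35]]) + (16)·det([[-3, x - 21, 40], [-4, -22, 55], [-3, -16, x + 35]]) - (-35)·det([[-3, x - 21, -19], [-4, -22, x - 31], [-3, -16, -19]]).

Evaluating gives χ_A(x) = x^4 - 20x^3 + 150x^2 - 500x + 625 = (x - 5)^4.

χ_A(x) = (x - 5)^4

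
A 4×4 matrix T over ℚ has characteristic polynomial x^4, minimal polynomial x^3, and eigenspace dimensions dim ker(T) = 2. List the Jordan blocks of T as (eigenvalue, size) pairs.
λ = 0: algebraic multiplicity 4 (exponent in χ_T), largest block size 3 (exponent in m_T), 2 blocks (geometric multiplicity). These force block sizes [3, 1].

Jordan blocks: (0, 3), (0, 1)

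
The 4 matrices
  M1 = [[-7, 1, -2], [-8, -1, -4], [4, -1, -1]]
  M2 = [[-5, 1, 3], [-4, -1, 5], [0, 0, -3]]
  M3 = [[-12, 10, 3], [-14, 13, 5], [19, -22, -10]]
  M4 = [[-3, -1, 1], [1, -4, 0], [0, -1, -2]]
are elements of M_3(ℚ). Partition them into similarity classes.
Characteristic polynomials: χ_{M1} = (x + 3)^3, χ_{M2} = (x + 3)^3, χ_{M3} = (x + 3)^3, χ_{M4} = (x + 3)^3.

{M1}: invariant factors x + 3, (x + 3)^2.

{M2, M3, M4}: invariant factors (x + 3)^3.

Matrices are similar if and only if their invariant-factor lists agree; the partition into similarity classes is {M1}, {M2, M3, M4}.

2 classes: {M1}, {M2, M3, M4}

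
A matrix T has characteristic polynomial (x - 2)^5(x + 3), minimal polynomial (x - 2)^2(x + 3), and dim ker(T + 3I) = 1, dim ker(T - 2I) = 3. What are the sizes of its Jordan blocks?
λ = -3: algebraic multiplicity 1 (exponent in χ_T), largest block size 1 (exponent in m_T), 1 block (geometric multiplicity). This forces block sizes [1].
λ = 2: algebraic multiplicity 5 (exponent in χ_T), largest block size 2 (exponent in m_T), 3 blocks (geometric multiplicity). These force block sizes [2, 2, 1].

Jordan blocks: (-3, 1), (2, 2), (2, 2), (2, 1)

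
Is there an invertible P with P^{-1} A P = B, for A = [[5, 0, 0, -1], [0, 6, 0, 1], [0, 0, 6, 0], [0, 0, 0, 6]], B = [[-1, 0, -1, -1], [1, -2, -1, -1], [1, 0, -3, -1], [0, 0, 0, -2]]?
No.

trace(A) = 23 but trace(B) = -8. The trace is a similarity invariant, so A and B are not similar.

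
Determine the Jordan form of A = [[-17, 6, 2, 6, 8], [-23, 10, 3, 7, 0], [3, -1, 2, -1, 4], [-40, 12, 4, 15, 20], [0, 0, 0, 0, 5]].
The characteristic polynomial is det(xI - A) = (x - 5)(x - 3)^3(x - 1), so the eigenvalues are 1 (algebraic multiplicity 1), 3 (algebraic multiplicity 3), 5 (algebraic multiplicity 1).

For λ = 1: algebraic multiplicity 1 gives one 1×1 block.

For λ = 3: rank(A - 3I) = 3, rank((A - 3I)^2) = 2. The eigenspace has dimension 5 - 3 = 2, so there are 2 Jordan blocks; the rank sequence gives block sizes [2, 1].

For λ = 5: algebraic multiplicity 1 gives one 1×1 block.

Assembling the blocks gives the Jordan form J above.

J = [[1, 0, 0, 0, 0], [0, 3, 1, 0, 0], [0, 0, 3, 0, 0], [0, 0, 0, 3, 0], [0, 0, 0, 0, 5]]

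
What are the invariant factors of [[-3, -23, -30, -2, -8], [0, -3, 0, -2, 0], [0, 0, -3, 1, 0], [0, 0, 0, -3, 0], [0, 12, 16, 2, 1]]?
The Jordan structure of A has elementary divisors (x + 3)^2, (x + 3)^2, (x - 1). Arranging the block sizes at each eigenvalue in decreasing order and taking row products gives the invariant factors.

Invariant factors (smallest first, each dividing the next): (x + 3)^2, (x - 1)(x + 3)^2.

Check: the last factor (x - 1)(x + 3)^2 is the minimal polynomial, and the product (x - 1)(x + 3)^4 is the characteristic polynomial.

(x + 3)^2, (x - 1)(x + 3)^2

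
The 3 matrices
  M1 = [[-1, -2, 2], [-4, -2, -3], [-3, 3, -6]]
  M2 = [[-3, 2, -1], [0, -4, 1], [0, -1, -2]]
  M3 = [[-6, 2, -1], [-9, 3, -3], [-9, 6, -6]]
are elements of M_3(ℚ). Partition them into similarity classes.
2 classes: {M1, M2}, {M3}

Characteristic polynomials: χ_{M1} = (x + 3)^3, χ_{M2} = (x + 3)^3, χ_{M3} = (x + 3)^3.

{M1, M2}: invariant factors (x + 3)^3.

{M3}: invariant factors x + 3, (x + 3)^2.

Matrices are similar if and only if their invariant-factor lists agree; the partition into similarity classes is {M1, M2}, {M3}.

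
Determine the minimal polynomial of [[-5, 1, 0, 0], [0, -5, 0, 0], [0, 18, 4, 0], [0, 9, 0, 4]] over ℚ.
The characteristic polynomial factors as (x - 4)^2(x + 5)^2. The minimal polynomial is ∏(x - λ)^{k_λ} where k_λ is the size of the largest Jordan block at λ.

For λ = -5: rank(A + 5I) = 3, and the largest Jordan block has size 2 (the smallest k with rank((A + 5I)^k) = rank((A + 5I)^(k+1))).
For λ = 4: rank(A - 4I) = 2, and the largest Jordan block has size 1 (the smallest k with rank((A - 4I)^k) = rank((A - 4I)^(k+1))).

So m_A(x) = (x - 4)(x + 5)^2.

m_A(x) = (x - 4)(x + 5)^2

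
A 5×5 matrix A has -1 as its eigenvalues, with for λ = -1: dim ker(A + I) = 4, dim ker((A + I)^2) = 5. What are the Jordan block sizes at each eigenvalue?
λ = -1: successive nullity increments [4, 1] count blocks of size ≥ k; block sizes are [2, 1, 1, 1].

Jordan blocks: (-1, 2), (-1, 1), (-1, 1), (-1, 1)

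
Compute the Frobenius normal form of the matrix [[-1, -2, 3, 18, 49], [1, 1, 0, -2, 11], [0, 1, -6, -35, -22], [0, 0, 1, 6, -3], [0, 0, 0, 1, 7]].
R = [[0, 0, 0, 0, 36], [1, 0, 0, 0, 0], [0, 1, 0, 0, -39], [0, 0, 1, 0, -3], [0, 0, 0, 1, 7]]

The invariant factors of A (the non-unit diagonal entries of the Smith normal form of xI - A over ℚ[x]) are (x - 1)(x^2 - 3x - 6)^2, each dividing the next. The characteristic polynomial is their product, (x - 1)(x^2 - 3x - 6)^2.

The rational canonical form is the block-diagonal matrix of companion matrices C(f_i):
R = [[0, 0, 0, 0, 36], [1, 0, 0, 0, 0], [0, 1, 0, 0, -39], [0, 0, 1, 0, -3], [0, 0, 0, 1, 7]].

Note the characteristic polynomial does not split into linear factors over ℚ, so A has no Jordan form over ℚ; the rational canonical form exists over any field.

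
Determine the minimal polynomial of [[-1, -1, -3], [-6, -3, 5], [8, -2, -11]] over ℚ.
m_A(x) = (x + 5)^3

The characteristic polynomial factors as (x + 5)^3. The minimal polynomial is ∏(x - λ)^{k_λ} where k_λ is the size of the largest Jordan block at λ.

For λ = -5: rank(A + 5I) = 2, and the largest Jordan block has size 3 (the smallest k with rank((A + 5I)^k) = rank((A + 5I)^(k+1))).

So m_A(x) = (x + 5)^3.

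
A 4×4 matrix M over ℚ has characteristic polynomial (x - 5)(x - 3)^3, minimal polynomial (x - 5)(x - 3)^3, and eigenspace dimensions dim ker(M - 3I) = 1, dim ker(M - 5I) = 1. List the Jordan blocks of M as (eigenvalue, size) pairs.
Jordan blocks: (3, 3), (5, 1)

λ = 3: algebraic multiplicity 3 (exponent in χ_M), largest block size 3 (exponent in m_M), 1 block (geometric multiplicity). This forces block sizes [3].
λ = 5: algebraic multiplicity 1 (exponent in χ_M), largest block size 1 (exponent in m_M), 1 block (geometric multiplicity). This forces block sizes [1].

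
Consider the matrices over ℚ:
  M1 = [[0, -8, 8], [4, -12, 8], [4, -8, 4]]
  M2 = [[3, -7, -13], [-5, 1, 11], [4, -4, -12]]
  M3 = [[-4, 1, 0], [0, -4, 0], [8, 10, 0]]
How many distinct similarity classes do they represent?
Characteristic polynomials: χ_{M1} = x(x + 4)^2, χ_{M2} = x(x + 4)^2, χ_{M3} = x(x + 4)^2.

{M1}: invariant factors x + 4, x(x + 4).

{M2, M3}: invariant factors x(x + 4)^2.

Matrices are similar if and only if their invariant-factor lists agree; the partition into similarity classes is {M1}, {M2, M3}.

2 classes: {M1}, {M2, M3}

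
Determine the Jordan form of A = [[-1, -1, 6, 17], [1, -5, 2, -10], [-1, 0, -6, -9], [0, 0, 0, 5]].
J = [[-4, 1, 0, 0], [0, -4, 1, 0], [0, 0, -4, 0], [0, 0, 0, 5]]

The characteristic polynomial is det(xI - A) = (x - 5)(x + 4)^3, so the eigenvalues are -4 (algebraic multiplicity 3), 5 (algebraic multiplicity 1).

For λ = -4: rank(A + 4I) = 3, rank((A + 4I)^2) = 2, rank((A + 4I)^3) = 1. The eigenspace has dimension 4 - 3 = 1, so there is 1 Jordan block; the rank sequence gives block sizes [3].

For λ = 5: algebraic multiplicity 1 gives one 1×1 block.

Assembling the blocks gives the Jordan form J above.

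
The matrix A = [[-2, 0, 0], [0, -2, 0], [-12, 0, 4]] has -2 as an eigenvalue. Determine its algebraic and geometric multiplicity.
The characteristic polynomial is (x - 4)(x + 2)^2, so the factor x + 2 appears with exponent 2: the algebraic multiplicity is 2.

rank(A + 2I) = 1, so the eigenspace has dimension 3 - 1 = 2: the geometric multiplicity is 2.

algebraic multiplicity 2, geometric multiplicity 2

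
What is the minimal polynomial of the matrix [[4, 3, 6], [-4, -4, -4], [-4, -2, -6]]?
The characteristic polynomial factors as (x + 2)^3. The minimal polynomial is ∏(x - λ)^{k_λ} where k_λ is the size of the largest Jordan block at λ.

For λ = -2: rank(A + 2I) = 1, and the largest Jordan block has size 2 (the smallest k with rank((A + 2I)^k) = rank((A + 2I)^(k+1))).

So m_A(x) = (x + 2)^2.

m_A(x) = (x + 2)^2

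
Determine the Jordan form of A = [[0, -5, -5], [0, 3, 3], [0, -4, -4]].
J = [[-1, 0, 0], [0, 0, 0], [0, 0, 0]]

The characteristic polynomial is det(xI - A) = x^2(x + 1), so the eigenvalues are -1 (algebraic multiplicity 1), 0 (algebraic multiplicity 2).

For λ = -1: algebraic multiplicity 1 gives one 1×1 block.

For λ = 0: rank(A) = 1. The eigenspace has dimension 3 - 1 = 2, so there are 2 Jordan blocks; the rank sequence gives block sizes [1, 1].

Assembling the blocks gives the Jordan form J above.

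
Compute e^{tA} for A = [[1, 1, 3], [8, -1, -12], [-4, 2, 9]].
A has Jordan form J = [[3, 1, 0], [0, 3, 0], [0, 0, 3]] with A = PJP^{-1}, so e^{tA} = P e^{tJ} P^{-1}.

For a Jordan block J_k(λ), e^{tJ_k(λ)} = e^{λt} · (I + tN + t^2 N^2/2! + ... + t^{k-1} N^{k-1}/(k-1)!) where N is the nilpotent superdiagonal part.

Assembling the blocks and conjugating back gives the entries of e^{tA} as shown above.

e^{tA} = [[(1 - 2*t)*e^{3*t}, t*e^{3*t}, 3*t*e^{3*t}], [8*t*e^{3*t}, (1 - 4*t)*e^{3*t}, -12*t*e^{3*t}], [-4*t*e^{3*t}, 2*t*e^{3*t}, (6*t + 1)*e^{3*t}]]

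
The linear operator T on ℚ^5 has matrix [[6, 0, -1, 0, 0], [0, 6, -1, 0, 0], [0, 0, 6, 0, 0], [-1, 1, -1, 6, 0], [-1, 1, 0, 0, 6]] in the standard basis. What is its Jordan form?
The characteristic polynomial is det(xI - A) = (x - 6)^5, so the eigenvalues are 6 (algebraic multiplicity 5).

For λ = 6: rank(A - 6I) = 2, rank((A - 6I)^2) = 0. The eigenspace has dimension 5 - 2 = 3, so there are 3 Jordan blocks; the rank sequence gives block sizes [2, 2, 1].

Assembling the blocks gives the Jordan form J above.

J = [[6, 1, 0, 0, 0], [0, 6, 0, 0, 0], [0, 0, 6, 1, 0], [0, 0, 0, 6, 0], [0, 0, 0, 0, 6]]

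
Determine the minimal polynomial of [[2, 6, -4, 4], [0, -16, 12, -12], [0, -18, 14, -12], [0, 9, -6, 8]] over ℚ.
m_A(x) = (x - 2)^2

The characteristic polynomial factors as (x - 2)^4. The minimal polynomial is ∏(x - λ)^{k_λ} where k_λ is the size of the largest Jordan block at λ.

For λ = 2: rank(A - 2I) = 1, and the largest Jordan block has size 2 (the smallest k with rank((A - 2I)^k) = rank((A - 2I)^(k+1))).

So m_A(x) = (x - 2)^2.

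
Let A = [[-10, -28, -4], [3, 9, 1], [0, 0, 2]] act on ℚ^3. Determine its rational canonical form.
R = [[2, 0, 0], [0, 0, 6], [0, 1, -1]]

The invariant factors of A (the non-unit diagonal entries of the Smith normal form of xI - A over ℚ[x]) are x - 2, (x - 2)(x + 3), each dividing the next. The characteristic polynomial is their product, (x - 2)^2(x + 3).

The rational canonical form is the block-diagonal matrix of companion matrices C(f_i):
R = [[2, 0, 0], [0, 0, 6], [0, 1, -1]].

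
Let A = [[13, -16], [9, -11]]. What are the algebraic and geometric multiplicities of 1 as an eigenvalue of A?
algebraic multiplicity 2, geometric multiplicity 1

The characteristic polynomial is (x - 1)^2, so the factor x - 1 appears with exponent 2: the algebraic multiplicity is 2.

rank(A - I) = 1, so the eigenspace has dimension 2 - 1 = 1: the geometric multiplicity is 1.

Since 1 < 2, A is not diagonalizable.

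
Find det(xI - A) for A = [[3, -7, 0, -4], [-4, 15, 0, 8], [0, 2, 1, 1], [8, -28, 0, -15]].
χ_A(x) = (x - 1)^4

xI - A = [[x - 3, 7, 0, 4], [4, x - 15, 0, -8], [0, -2, x - 1, -1], [-8, 28, 0, x + 15]].

Expanding det(xI - A) along the first row:
det(xI - A) = + (x - 3)·det([[x - 15, 0, -8], [-2, x - 1, -1], [28, 0, x + 15]]) - (7)·det([[4, 0, -8], [0, x - 1, -1], [-8, 0, x + 15]]) + (0)·det([[4, x - 15, -8], [0, -2, -1], [-8, 28, x + 15]]) - (4)·det([[4, x - 15, 0], [0, -2, x - 1], [-8, 28, 0]]).

Evaluating gives χ_A(x) = x^4 - 4x^3 + 6x^2 - 4x + 1 = (x - 1)^4.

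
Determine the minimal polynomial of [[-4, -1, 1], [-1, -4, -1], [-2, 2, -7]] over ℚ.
m_A(x) = (x + 5)^2

The characteristic polynomial factors as (x + 5)^3. The minimal polynomial is ∏(x - λ)^{k_λ} where k_λ is the size of the largest Jordan block at λ.

For λ = -5: rank(A + 5I) = 1, and the largest Jordan block has size 2 (the smallest k with rank((A + 5I)^k) = rank((A + 5I)^(k+1))).

So m_A(x) = (x + 5)^2.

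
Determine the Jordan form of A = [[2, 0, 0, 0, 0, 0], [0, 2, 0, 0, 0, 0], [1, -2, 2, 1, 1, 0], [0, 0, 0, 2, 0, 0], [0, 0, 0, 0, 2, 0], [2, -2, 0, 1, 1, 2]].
The characteristic polynomial is det(xI - A) = (x - 2)^6, so the eigenvalues are 2 (algebraic multiplicity 6).

For λ = 2: rank(A - 2I) = 2, rank((A - 2I)^2) = 0. The eigenspace has dimension 6 - 2 = 4, so there are 4 Jordan blocks; the rank sequence gives block sizes [2, 2, 1, 1].

Assembling the blocks gives the Jordan form J above.

J = [[2, 1, 0, 0, 0, 0], [0, 2, 0, 0, 0, 0], [0, 0, 2, 1, 0, 0], [0, 0, 0, 2, 0, 0], [0, 0, 0, 0, 2, 0], [0, 0, 0, 0, 0, 2]]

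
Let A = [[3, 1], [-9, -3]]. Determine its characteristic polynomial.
xI - A = [[x - 3, -1], [9, x + 3]].

Expanding det(xI - A) along the first row:
det(xI - A) = + (x - 3)·det([[x + 3]]) - (-1)·det([[9]]).

Evaluating gives χ_A(x) = x^2.

χ_A(x) = x^2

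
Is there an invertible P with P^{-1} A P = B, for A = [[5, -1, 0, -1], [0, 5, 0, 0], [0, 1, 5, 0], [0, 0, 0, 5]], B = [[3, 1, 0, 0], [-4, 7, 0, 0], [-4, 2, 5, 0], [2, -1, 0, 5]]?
No.

Both have characteristic polynomial (x - 5)^4 and minimal polynomial (x - 5)^2. But rank(A - 5I) = 2 for A while rank(B - 5I) = 1 for B, so the number of Jordan blocks at λ = 5 differs. A and B are not similar.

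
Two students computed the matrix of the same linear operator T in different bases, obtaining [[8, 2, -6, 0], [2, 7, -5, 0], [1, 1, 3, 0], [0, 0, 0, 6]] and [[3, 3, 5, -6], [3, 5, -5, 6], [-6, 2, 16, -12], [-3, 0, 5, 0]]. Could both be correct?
Yes.

Two matrices over a field are similar if and only if they have the same invariant factors.

Both A and B have characteristic polynomial (x - 6)^4 and minimal polynomial (x - 6)^3. Computing further, both have invariant factors x - 6, (x - 6)^3. Hence A and B are similar.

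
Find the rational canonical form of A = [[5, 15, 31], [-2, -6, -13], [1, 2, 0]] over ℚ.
The invariant factors of A (the non-unit diagonal entries of the Smith normal form of xI - A over ℚ[x]) are (x - 1)^2(x + 3), each dividing the next. The characteristic polynomial is their product, (x - 1)^2(x + 3).

The rational canonical form is the block-diagonal matrix of companion matrices C(f_i):
R = [[0, 0, -3], [1, 0, 5], [0, 1, -1]].

R = [[0, 0, -3], [1, 0, 5], [0, 1, -1]]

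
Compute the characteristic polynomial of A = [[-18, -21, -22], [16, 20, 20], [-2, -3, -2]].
xI - A = [[x + 18, 21, 22], [-16, x - 20, -20], [2, 3, x + 2]].

Expanding det(xI - A) along the first row:
det(xI - A) = + (x + 18)·det([[x - 20, -20], [3, x + 2]]) - (21)·det([[-16, -20], [2, x + 2]]) + (22)·det([[-16, x - 20], [2, 3]]).

Evaluating gives χ_A(x) = x^3 - 12x + 16 = (x - 2)^2(x + 4).

χ_A(x) = (x - 2)^2(x + 4)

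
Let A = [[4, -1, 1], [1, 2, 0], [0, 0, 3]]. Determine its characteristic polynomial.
χ_A(x) = (x - 3)^3

xI - A = [[x - 4, 1, -1], [-1, x - 2, 0], [0, 0, x - 3]].

Expanding det(xI - A) along the first row:
det(xI - A) = + (x - 4)·det([[x - 2, 0], [0, x - 3]]) - (1)·det([[-1, 0], [0, x - 3]]) + (-1)·det([[-1, x - 2], [0, 0]]).

Evaluating gives χ_A(x) = x^3 - 9x^2 + 27x - 27 = (x - 3)^3.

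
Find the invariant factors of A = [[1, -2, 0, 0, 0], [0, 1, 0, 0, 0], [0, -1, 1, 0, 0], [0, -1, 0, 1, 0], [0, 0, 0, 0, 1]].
x - 1, x - 1, x - 1, (x - 1)^2

The Jordan structure of A has elementary divisors (x - 1)^2, (x - 1), (x - 1), (x - 1). Arranging the block sizes at each eigenvalue in decreasing order and taking row products gives the invariant factors.

Invariant factors (smallest first, each dividing the next): x - 1, x - 1, x - 1, (x - 1)^2.

Check: the last factor (x - 1)^2 is the minimal polynomial, and the product (x - 1)^5 is the characteristic polynomial.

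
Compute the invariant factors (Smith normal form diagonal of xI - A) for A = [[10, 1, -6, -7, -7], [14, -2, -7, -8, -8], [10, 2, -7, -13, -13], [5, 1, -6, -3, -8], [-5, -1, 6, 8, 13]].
The Jordan structure of A has elementary divisors (x + 2)^2, (x - 5)^2, (x - 5). Arranging the block sizes at each eigenvalue in decreasing order and taking row products gives the invariant factors.

Invariant factors (smallest first, each dividing the next): x - 5, (x - 5)^2(x + 2)^2.

Check: the last factor (x - 5)^2(x + 2)^2 is the minimal polynomial, and the product (x - 5)^3(x + 2)^2 is the characteristic polynomial.

x - 5, (x - 5)^2(x + 2)^2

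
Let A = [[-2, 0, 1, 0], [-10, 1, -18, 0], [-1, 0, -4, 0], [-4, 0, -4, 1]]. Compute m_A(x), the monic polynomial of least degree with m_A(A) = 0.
The characteristic polynomial factors as (x - 1)^2(x + 3)^2. The minimal polynomial is ∏(x - λ)^{k_λ} where k_λ is the size of the largest Jordan block at λ.

For λ = -3: rank(A + 3I) = 3, and the largest Jordan block has size 2 (the smallest k with rank((A + 3I)^k) = rank((A + 3I)^(k+1))).
For λ = 1: rank(A - I) = 2, and the largest Jordan block has size 1 (the smallest k with rank((A - I)^k) = rank((A - I)^(k+1))).

So m_A(x) = (x - 1)(x + 3)^2.

m_A(x) = (x - 1)(x + 3)^2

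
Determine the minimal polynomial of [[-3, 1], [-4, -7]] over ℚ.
The characteristic polynomial factors as (x + 5)^2. The minimal polynomial is ∏(x - λ)^{k_λ} where k_λ is the size of the largest Jordan block at λ.

For λ = -5: rank(A + 5I) = 1, and the largest Jordan block has size 2 (the smallest k with rank((A + 5I)^k) = rank((A + 5I)^(k+1))).

So m_A(x) = (x + 5)^2.

m_A(x) = (x + 5)^2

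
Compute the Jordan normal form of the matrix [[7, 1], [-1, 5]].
The characteristic polynomial is det(xI - A) = (x - 6)^2, so the eigenvalues are 6 (algebraic multiplicity 2).

For λ = 6: rank(A - 6I) = 1, rank((A - 6I)^2) = 0. The eigenspace has dimension 2 - 1 = 1, so there is 1 Jordan block; the rank sequence gives block sizes [2].

Assembling the blocks gives the Jordan form J above.

J = [[6, 1], [0, 6]]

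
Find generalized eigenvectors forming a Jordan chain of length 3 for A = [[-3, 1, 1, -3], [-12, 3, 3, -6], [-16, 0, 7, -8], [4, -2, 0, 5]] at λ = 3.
v_1 = [[8, -11, -15, -24]]^T, v_2 = [[-2, 3, 4, 6]]^T, v_3 = [[1, 0, 0, -2]]^T

We seek v_1 ∈ ker((A - 3I)^3) \ ker((A - 3I)^2), then set v_{i+1} = (A - 3I) v_i.

One such chain is v_1 = [[8, -11, -15, -24]]^T, v_2 = [[-2, 3, 4, 6]]^T, v_3 = [[1, 0, 0, -2]]^T. Check: (A - 3I) v_3 = [[0, 0, 0, 0]]^T = 0.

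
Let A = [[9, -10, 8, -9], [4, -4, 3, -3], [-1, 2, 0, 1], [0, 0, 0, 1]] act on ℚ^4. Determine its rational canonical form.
R = [[0, 0, 0, -8], [1, 0, 0, 14], [0, 1, 0, -11], [0, 0, 1, 6]]

The invariant factors of A (the non-unit diagonal entries of the Smith normal form of xI - A over ℚ[x]) are (x - 4)(x - 1)(x^2 - x + 2), each dividing the next. The characteristic polynomial is their product, (x - 4)(x - 1)(x^2 - x + 2).

The rational canonical form is the block-diagonal matrix of companion matrices C(f_i):
R = [[0, 0, 0, -8], [1, 0, 0, 14], [0, 1, 0, -11], [0, 0, 1, 6]].

Note the characteristic polynomial does not split into linear factors over ℚ, so A has no Jordan form over ℚ; the rational canonical form exists over any field.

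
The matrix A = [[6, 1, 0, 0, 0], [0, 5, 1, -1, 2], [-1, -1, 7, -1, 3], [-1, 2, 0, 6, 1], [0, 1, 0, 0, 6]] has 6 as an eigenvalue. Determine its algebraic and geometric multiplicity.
algebraic multiplicity 5, geometric multiplicity 2

The characteristic polynomial is (x - 6)^5, so the factor x - 6 appears with exponent 5: the algebraic multiplicity is 5.

rank(A - 6I) = 3, so the eigenspace has dimension 5 - 3 = 2: the geometric multiplicity is 2.

Since 2 < 5, A is not diagonalizable.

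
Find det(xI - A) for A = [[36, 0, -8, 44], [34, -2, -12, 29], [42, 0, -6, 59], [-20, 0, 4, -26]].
χ_A(x) = (x - 4)^2(x + 2)(x + 4)

xI - A = [[x - 36, 0, 8, -44], [-34, x + 2, 12, -29], [-42, 0, x + 6, -59], [20, 0, -4, x + 26]].

Expanding det(xI - A) along the first row:
det(xI - A) = + (x - 36)·det([[x + 2, 12, -29], [0, x + 6, -59], [0, -4, x + 26]]) - (0)·det([[-34, 12, -29], [-42, x + 6, -59], [20, -4, x + 26]]) + (8)·det([[-34, x + 2, -29], [-42, 0, -59], [20, 0, x + 26]]) - (-44)·det([[-34, x + 2, 12], [-42, 0, x + 6], [20, 0, -4]]).

Evaluating gives χ_A(x) = x^4 - 2x^3 - 24x^2 + 32x + 128 = (x - 4)^2(x + 2)(x + 4).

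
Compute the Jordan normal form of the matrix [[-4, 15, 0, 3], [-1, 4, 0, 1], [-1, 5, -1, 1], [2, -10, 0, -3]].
J = [[-1, 1, 0, 0], [0, -1, 0, 0], [0, 0, -1, 0], [0, 0, 0, -1]]

The characteristic polynomial is det(xI - A) = (x + 1)^4, so the eigenvalues are -1 (algebraic multiplicity 4).

For λ = -1: rank(A + I) = 1, rank((A + I)^2) = 0. The eigenspace has dimension 4 - 1 = 3, so there are 3 Jordan blocks; the rank sequence gives block sizes [2, 1, 1].

Assembling the blocks gives the Jordan form J above.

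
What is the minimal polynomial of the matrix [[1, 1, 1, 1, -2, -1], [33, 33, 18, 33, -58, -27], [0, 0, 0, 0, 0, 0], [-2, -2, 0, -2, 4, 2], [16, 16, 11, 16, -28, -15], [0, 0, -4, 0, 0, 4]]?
m_A(x) = x^3(x - 4)^2

The characteristic polynomial factors as x^4(x - 4)^2. The minimal polynomial is ∏(x - λ)^{k_λ} where k_λ is the size of the largest Jordan block at λ.

For λ = 0: rank(A) = 4, and the largest Jordan block has size 3 (the smallest k with rank(A^k) = rank(A^(k+1))).
For λ = 4: rank(A - 4I) = 5, and the largest Jordan block has size 2 (the smallest k with rank((A - 4I)^k) = rank((A - 4I)^(k+1))).

So m_A(x) = x^3(x - 4)^2.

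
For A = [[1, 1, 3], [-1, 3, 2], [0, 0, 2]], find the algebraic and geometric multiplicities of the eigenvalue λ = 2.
algebraic multiplicity 3, geometric multiplicity 1

The characteristic polynomial is (x - 2)^3, so the factor x - 2 appears with exponent 3: the algebraic multiplicity is 3.

rank(A - 2I) = 2, so the eigenspace has dimension 3 - 2 = 1: the geometric multiplicity is 1.

Since 1 < 3, A is not diagonalizable.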